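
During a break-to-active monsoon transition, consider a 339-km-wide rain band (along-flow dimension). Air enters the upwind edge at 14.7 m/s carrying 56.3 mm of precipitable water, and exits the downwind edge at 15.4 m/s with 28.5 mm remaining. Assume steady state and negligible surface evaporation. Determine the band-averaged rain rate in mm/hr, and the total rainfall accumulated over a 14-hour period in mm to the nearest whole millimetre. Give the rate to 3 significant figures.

R ≈ 4.13 mm/hr; total ≈ 58 mm

Column moisture flux per unit crosswind length is F = V × PW.
Inflow: F_in = 14.7 × 56.3 = 827.61 mm·m/s
Outflow: F_out = 15.4 × 28.5 = 438.9 mm·m/s
Steady-state rate R = (F_in − F_out)/L = (827.61 − 438.9) / 339000 m = 1.147e-03 mm/s.
R = 1.147e-03 × 3600 = 4.13 mm/hr.
Over 14 h: total = 4.13 × 14 = 57.82 ≈ 58 mm.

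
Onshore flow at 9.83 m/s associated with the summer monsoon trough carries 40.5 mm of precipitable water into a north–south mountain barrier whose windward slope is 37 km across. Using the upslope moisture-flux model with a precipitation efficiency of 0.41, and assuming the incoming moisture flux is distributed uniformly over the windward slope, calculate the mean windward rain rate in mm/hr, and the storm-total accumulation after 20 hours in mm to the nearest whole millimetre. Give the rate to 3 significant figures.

R ≈ 15.9 mm/hr; total ≈ 318 mm

Incoming column moisture flux per unit ridge length: F = V × PW = 9.83 × 40.5 = 398.115 mm·m/s.
Spread over the 37 km slope with efficiency ε = 0.41: R = ε·F/W = 0.41 × 398.115 / 37000 m = 4.412e-03 mm/s.
R = 4.412e-03 × 3600 = 15.9 mm/hr.
Over 20 h: total = 15.9 × 20 = 318 mm.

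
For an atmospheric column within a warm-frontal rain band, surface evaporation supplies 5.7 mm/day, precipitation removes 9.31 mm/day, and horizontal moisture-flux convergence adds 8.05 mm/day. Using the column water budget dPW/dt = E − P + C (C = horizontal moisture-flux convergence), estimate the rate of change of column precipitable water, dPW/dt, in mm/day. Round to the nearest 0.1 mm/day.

dPW/dt ≈ 4.4 mm/day

dPW/dt = E − P + C = 5.7 − 9.31 + (8.05) = 4.4 mm/day.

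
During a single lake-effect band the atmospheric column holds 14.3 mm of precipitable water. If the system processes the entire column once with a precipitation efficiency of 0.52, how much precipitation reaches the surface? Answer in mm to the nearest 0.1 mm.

Precipitation = ε × PW = 0.52 × 14.3 = 7.4 mm.

precipitation ≈ 7.4 mm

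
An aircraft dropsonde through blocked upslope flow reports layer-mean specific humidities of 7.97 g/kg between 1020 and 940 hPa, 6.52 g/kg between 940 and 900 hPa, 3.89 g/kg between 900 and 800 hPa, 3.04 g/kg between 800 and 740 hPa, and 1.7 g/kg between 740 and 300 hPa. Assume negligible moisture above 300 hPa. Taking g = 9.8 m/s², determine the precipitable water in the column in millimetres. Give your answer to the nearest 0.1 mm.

PW ≈ 22.6 mm

Precipitable water is the column-integrated vapour mass per unit area: PW = (1/g) Σ q̄ Δp, with q in kg/kg and Δp in Pa (1 kg/m² of water = 1 mm).
Layer 1020–940 hPa: Δp = 80 hPa = 8000 Pa, q̄ = 0.00797 kg/kg → 0.00797 × 8000 / 9.8 = 6.51 mm
Layer 940–900 hPa: Δp = 40 hPa = 4000 Pa, q̄ = 0.00652 kg/kg → 0.00652 × 4000 / 9.8 = 2.66 mm
Layer 900–800 hPa: Δp = 100 hPa = 10000 Pa, q̄ = 0.00389 kg/kg → 0.00389 × 10000 / 9.8 = 3.97 mm
Layer 800–740 hPa: Δp = 60 hPa = 6000 Pa, q̄ = 0.00304 kg/kg → 0.00304 × 6000 / 9.8 = 1.86 mm
Layer 740–300 hPa: Δp = 440 hPa = 44000 Pa, q̄ = 0.0017 kg/kg → 0.0017 × 44000 / 9.8 = 7.63 mm
PW = 6.51 + 2.66 + 3.97 + 1.86 + 7.63 = 22.63 ≈ 22.6 mm.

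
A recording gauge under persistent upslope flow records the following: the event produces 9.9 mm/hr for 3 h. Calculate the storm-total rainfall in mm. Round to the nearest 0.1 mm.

total ≈ 29.7 mm

Total = Σ Rᵢ Δtᵢ = 9.9 × 3
      = 29.7 = 29.7 mm.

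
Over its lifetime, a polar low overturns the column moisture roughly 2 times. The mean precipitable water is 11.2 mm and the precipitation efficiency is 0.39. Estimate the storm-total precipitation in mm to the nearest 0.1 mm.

Each cycle deposits ε × PW = 0.39 × 11.2 = 4.368 mm.
Over 2 cycles: 2 × 4.368 = 8.7 mm.

precipitation ≈ 8.7 mm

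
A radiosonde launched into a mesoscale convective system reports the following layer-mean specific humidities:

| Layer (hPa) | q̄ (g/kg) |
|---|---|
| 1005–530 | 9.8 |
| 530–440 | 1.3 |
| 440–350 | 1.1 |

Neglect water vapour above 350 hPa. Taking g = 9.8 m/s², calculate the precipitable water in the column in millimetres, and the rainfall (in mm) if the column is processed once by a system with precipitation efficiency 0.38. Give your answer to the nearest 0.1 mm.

Precipitable water is the column-integrated vapour mass per unit area: PW = (1/g) Σ q̄ Δp, with q in kg/kg and Δp in Pa (1 kg/m² of water = 1 mm).
Layer 1005–530 hPa: Δp = 475 hPa = 47500 Pa, q̄ = 0.0098 kg/kg → 0.0098 × 47500 / 9.8 = 47.50 mm
Layer 530–440 hPa: Δp = 90 hPa = 9000 Pa, q̄ = 0.0013 kg/kg → 0.0013 × 9000 / 9.8 = 1.19 mm
Layer 440–350 hPa: Δp = 90 hPa = 9000 Pa, q̄ = 0.0011 kg/kg → 0.0011 × 9000 / 9.8 = 1.01 mm
PW = 47.50 + 1.19 + 1.01 = 49.70 ≈ 49.7 mm.
Rainfall = ε × PW = 0.38 × 49.7 = 18.9 mm.

PW ≈ 49.7 mm; rainfall ≈ 18.9 mm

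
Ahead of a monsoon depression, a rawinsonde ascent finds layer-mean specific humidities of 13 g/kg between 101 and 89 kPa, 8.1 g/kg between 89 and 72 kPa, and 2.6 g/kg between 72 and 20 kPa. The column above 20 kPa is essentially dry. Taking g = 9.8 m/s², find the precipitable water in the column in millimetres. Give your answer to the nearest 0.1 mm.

Precipitable water is the column-integrated vapour mass per unit area: PW = (1/g) Σ q̄ Δp, with q in kg/kg and Δp in Pa (1 kg/m² of water = 1 mm).
Layer 101–89 kPa: Δp = 120 hPa = 12000 Pa, q̄ = 0.013 kg/kg → 0.013 × 12000 / 9.8 = 15.92 mm
Layer 89–72 kPa: Δp = 170 hPa = 17000 Pa, q̄ = 0.0081 kg/kg → 0.0081 × 17000 / 9.8 = 14.05 mm
Layer 72–20 kPa: Δp = 520 hPa = 52000 Pa, q̄ = 0.0026 kg/kg → 0.0026 × 52000 / 9.8 = 13.80 mm
PW = 15.92 + 14.05 + 13.80 = 43.77 ≈ 43.8 mm.

PW ≈ 43.8 mm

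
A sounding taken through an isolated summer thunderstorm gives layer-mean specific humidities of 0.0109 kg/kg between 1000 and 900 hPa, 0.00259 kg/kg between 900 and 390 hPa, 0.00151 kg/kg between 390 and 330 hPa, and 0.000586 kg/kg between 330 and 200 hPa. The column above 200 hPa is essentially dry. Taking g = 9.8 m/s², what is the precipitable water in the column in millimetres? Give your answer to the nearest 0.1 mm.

PW ≈ 26.3 mm

Precipitable water is the column-integrated vapour mass per unit area: PW = (1/g) Σ q̄ Δp, with q in kg/kg and Δp in Pa (1 kg/m² of water = 1 mm).
Layer 1000–900 hPa: Δp = 100 hPa = 10000 Pa, q̄ = 0.0109 kg/kg → 0.0109 × 10000 / 9.8 = 11.12 mm
Layer 900–390 hPa: Δp = 510 hPa = 51000 Pa, q̄ = 0.00259 kg/kg → 0.00259 × 51000 / 9.8 = 13.48 mm
Layer 390–330 hPa: Δp = 60 hPa = 6000 Pa, q̄ = 0.00151 kg/kg → 0.00151 × 6000 / 9.8 = 0.92 mm
Layer 330–200 hPa: Δp = 130 hPa = 13000 Pa, q̄ = 0.000586 kg/kg → 0.000586 × 13000 / 9.8 = 0.78 mm
PW = 11.12 + 13.48 + 0.92 + 0.78 = 26.30 ≈ 26.3 mm.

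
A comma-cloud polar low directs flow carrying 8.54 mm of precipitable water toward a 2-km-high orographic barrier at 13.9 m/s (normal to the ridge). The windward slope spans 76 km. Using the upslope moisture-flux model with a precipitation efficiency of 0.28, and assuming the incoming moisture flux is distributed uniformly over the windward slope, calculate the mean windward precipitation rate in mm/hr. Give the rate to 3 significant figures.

Incoming column moisture flux per unit ridge length: F = V × PW = 13.9 × 8.54 = 118.706 mm·m/s.
Spread over the 76 km slope with efficiency ε = 0.28: R = ε·F/W = 0.28 × 118.706 / 76000 m = 4.373e-04 mm/s.
R = 4.373e-04 × 3600 = 1.57 mm/hr.

R ≈ 1.57 mm/hr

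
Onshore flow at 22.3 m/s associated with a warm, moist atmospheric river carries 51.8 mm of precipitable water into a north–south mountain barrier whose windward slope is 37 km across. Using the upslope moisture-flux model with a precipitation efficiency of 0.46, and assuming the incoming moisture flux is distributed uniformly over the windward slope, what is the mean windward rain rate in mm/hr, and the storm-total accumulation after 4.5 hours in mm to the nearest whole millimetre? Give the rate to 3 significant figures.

Incoming column moisture flux per unit ridge length: F = V × PW = 22.3 × 51.8 = 1155.14 mm·m/s.
Spread over the 37 km slope with efficiency ε = 0.46: R = ε·F/W = 0.46 × 1155.14 / 37000 m = 1.436e-02 mm/s.
R = 1.436e-02 × 3600 = 51.7 mm/hr.
Over 4.5 h: total = 51.7 × 4.5 = 232.65 ≈ 233 mm.

R ≈ 51.7 mm/hr; total ≈ 233 mm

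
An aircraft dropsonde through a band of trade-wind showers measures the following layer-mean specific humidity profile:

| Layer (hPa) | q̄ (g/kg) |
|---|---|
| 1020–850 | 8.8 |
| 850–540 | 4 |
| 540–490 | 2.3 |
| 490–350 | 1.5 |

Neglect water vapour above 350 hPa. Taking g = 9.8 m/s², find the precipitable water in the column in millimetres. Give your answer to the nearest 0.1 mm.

Precipitable water is the column-integrated vapour mass per unit area: PW = (1/g) Σ q̄ Δp, with q in kg/kg and Δp in Pa (1 kg/m² of water = 1 mm).
Layer 1020–850 hPa: Δp = 170 hPa = 17000 Pa, q̄ = 0.0088 kg/kg → 0.0088 × 17000 / 9.8 = 15.27 mm
Layer 850–540 hPa: Δp = 310 hPa = 31000 Pa, q̄ = 0.004 kg/kg → 0.004 × 31000 / 9.8 = 12.65 mm
Layer 540–490 hPa: Δp = 50 hPa = 5000 Pa, q̄ = 0.0023 kg/kg → 0.0023 × 5000 / 9.8 = 1.17 mm
Layer 490–350 hPa: Δp = 140 hPa = 14000 Pa, q̄ = 0.0015 kg/kg → 0.0015 × 14000 / 9.8 = 2.14 mm
PW = 15.27 + 12.65 + 1.17 + 2.14 = 31.23 ≈ 31.2 mm.

PW ≈ 31.2 mm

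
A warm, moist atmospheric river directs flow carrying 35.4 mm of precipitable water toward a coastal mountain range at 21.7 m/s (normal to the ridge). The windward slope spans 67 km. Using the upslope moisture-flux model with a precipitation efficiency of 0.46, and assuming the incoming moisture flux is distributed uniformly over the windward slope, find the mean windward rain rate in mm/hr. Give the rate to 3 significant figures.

R ≈ 19.0 mm/hr

Incoming column moisture flux per unit ridge length: F = V × PW = 21.7 × 35.4 = 768.18 mm·m/s.
Spread over the 67 km slope with efficiency ε = 0.46: R = ε·F/W = 0.46 × 768.18 / 67000 m = 5.274e-03 mm/s.
R = 5.274e-03 × 3600 = 19.0 mm/hr.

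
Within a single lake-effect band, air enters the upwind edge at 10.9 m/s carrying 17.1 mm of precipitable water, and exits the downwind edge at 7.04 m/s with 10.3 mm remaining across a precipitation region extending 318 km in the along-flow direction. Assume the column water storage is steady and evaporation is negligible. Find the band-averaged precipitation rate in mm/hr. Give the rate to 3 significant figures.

Column moisture flux per unit crosswind length is F = V × PW.
Inflow: F_in = 10.9 × 17.1 = 186.39 mm·m/s
Outflow: F_out = 7.04 × 10.3 = 72.512 mm·m/s
Steady-state rate R = (F_in − F_out)/L = (186.39 − 72.512) / 318000 m = 3.581e-04 mm/s.
R = 3.581e-04 × 3600 = 1.29 mm/hr.

R ≈ 1.29 mm/hr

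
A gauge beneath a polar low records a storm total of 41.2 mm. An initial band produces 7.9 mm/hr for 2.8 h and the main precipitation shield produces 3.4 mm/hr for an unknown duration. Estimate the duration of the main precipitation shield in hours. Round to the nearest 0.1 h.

Known phases: 7.9 × 2.8 = 22.12 mm.
Remaining depth = 41.2 − 22.12 = 19.08 mm.
Duration = 19.08 / 3.4 = 5.6 h.

duration ≈ 5.6 h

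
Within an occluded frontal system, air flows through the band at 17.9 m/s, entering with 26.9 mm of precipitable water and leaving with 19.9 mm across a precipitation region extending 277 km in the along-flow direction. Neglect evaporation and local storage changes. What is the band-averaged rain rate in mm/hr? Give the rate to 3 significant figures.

Column moisture flux per unit crosswind length is F = V × PW.
Inflow: F_in = 17.9 × 26.9 = 481.51 mm·m/s
Outflow: F_out = 17.9 × 19.9 = 356.21 mm·m/s
Steady-state rate R = (F_in − F_out)/L = (481.51 − 356.21) / 277000 m = 4.523e-04 mm/s.
R = 4.523e-04 × 3600 = 1.63 mm/hr.

R ≈ 1.63 mm/hr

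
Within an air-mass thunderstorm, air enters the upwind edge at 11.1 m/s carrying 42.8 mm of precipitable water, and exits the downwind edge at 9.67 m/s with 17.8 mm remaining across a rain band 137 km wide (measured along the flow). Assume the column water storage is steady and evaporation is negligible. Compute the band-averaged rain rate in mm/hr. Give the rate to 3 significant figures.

R ≈ 7.96 mm/hr

Column moisture flux per unit crosswind length is F = V × PW.
Inflow: F_in = 11.1 × 42.8 = 475.08 mm·m/s
Outflow: F_out = 9.67 × 17.8 = 172.126 mm·m/s
Steady-state rate R = (F_in − F_out)/L = (475.08 − 172.126) / 137000 m = 2.211e-03 mm/s.
R = 2.211e-03 × 3600 = 7.96 mm/hr.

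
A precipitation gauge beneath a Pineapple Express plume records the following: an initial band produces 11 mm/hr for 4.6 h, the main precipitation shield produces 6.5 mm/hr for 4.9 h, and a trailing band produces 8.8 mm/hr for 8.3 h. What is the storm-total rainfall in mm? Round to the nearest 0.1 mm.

total ≈ 155.5 mm

Total = Σ Rᵢ Δtᵢ = 11 × 4.6 + 6.5 × 4.9 + 8.8 × 8.3
      = 50.6 + 31.85 + 73.04 = 155.5 mm.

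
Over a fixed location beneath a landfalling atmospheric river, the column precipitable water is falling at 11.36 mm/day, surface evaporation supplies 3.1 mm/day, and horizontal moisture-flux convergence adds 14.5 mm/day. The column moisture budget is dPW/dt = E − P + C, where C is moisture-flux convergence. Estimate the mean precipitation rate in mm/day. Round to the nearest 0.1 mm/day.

P ≈ 29.0 mm/day

dPW/dt = -11.36 mm/day.
P = E + C − dPW/dt = 3.1 + (14.5) − (-11.36) = 29.0 mm/day.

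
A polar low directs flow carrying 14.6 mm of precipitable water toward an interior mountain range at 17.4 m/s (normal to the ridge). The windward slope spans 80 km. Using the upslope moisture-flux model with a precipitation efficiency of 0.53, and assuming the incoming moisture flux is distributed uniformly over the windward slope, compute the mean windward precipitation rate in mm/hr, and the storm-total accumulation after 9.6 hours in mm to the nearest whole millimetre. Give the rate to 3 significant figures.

Incoming column moisture flux per unit ridge length: F = V × PW = 17.4 × 14.6 = 254.04 mm·m/s.
Spread over the 80 km slope with efficiency ε = 0.53: R = ε·F/W = 0.53 × 254.04 / 80000 m = 1.683e-03 mm/s.
R = 1.683e-03 × 3600 = 6.06 mm/hr.
Over 9.6 h: total = 6.06 × 9.6 = 58.176 ≈ 58 mm.

R ≈ 6.06 mm/hr; total ≈ 58 mm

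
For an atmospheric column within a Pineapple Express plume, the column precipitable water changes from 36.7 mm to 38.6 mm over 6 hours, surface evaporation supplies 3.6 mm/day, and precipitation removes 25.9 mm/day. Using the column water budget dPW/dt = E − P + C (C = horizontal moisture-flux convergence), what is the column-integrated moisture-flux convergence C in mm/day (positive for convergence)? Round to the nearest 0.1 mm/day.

dPW/dt = (38.6 − 36.7) mm / (6/24 day) = +7.600 mm/day.
C = dPW/dt − E + P = (+7.600) − 3.6 + 25.9 = 29.9 mm/day.

C ≈ 29.9 mm/day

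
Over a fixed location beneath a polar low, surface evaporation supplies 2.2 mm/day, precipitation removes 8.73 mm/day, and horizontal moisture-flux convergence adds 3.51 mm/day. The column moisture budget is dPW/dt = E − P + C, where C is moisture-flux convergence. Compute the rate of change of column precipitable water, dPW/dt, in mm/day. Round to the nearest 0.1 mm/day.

dPW/dt ≈ -3.0 mm/day

dPW/dt = E − P + C = 2.2 − 8.73 + (3.51) = -3.0 mm/day.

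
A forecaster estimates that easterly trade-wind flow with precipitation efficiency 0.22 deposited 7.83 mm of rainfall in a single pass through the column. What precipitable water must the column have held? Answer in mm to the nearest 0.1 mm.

PW = rainfall / ε = 7.83 / 0.22 = 35.6 mm.

PW ≈ 35.6 mm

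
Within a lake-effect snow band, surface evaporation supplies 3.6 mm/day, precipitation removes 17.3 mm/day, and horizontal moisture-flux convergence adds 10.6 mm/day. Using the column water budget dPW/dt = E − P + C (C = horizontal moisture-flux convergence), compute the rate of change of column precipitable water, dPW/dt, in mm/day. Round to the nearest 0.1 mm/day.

dPW/dt ≈ -3.1 mm/day

dPW/dt = E − P + C = 3.6 − 17.3 + (10.6) = -3.1 mm/day.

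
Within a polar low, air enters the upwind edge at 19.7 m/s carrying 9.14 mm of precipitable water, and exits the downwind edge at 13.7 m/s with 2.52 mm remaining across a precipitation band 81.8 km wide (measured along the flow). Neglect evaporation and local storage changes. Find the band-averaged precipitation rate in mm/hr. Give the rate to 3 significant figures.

Column moisture flux per unit crosswind length is F = V × PW.
Inflow: F_in = 19.7 × 9.14 = 180.058 mm·m/s
Outflow: F_out = 13.7 × 2.52 = 34.524 mm·m/s
Steady-state rate R = (F_in − F_out)/L = (180.058 − 34.524) / 81800 m = 1.779e-03 mm/s.
R = 1.779e-03 × 3600 = 6.40 mm/hr.

R ≈ 6.40 mm/hr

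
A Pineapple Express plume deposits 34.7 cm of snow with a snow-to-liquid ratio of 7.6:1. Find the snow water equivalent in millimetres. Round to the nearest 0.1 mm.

SWE = snow depth / ratio = 34.7 cm / 7.6 = 4.566 cm = 45.7 mm.

SWE ≈ 45.7 mm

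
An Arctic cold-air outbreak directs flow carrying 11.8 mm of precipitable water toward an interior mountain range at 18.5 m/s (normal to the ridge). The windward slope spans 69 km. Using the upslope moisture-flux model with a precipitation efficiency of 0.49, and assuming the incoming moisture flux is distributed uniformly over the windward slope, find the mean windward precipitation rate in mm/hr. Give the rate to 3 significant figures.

R ≈ 5.58 mm/hr

Incoming column moisture flux per unit ridge length: F = V × PW = 18.5 × 11.8 = 218.3 mm·m/s.
Spread over the 69 km slope with efficiency ε = 0.49: R = ε·F/W = 0.49 × 218.3 / 69000 m = 1.550e-03 mm/s.
R = 1.550e-03 × 3600 = 5.58 mm/hr.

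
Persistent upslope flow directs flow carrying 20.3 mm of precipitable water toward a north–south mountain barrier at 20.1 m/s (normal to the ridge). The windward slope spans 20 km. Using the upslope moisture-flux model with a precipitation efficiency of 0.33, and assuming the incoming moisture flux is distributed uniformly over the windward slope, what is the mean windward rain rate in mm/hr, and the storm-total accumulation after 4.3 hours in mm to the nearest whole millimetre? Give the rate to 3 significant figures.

Incoming column moisture flux per unit ridge length: F = V × PW = 20.1 × 20.3 = 408.03 mm·m/s.
Spread over the 20 km slope with efficiency ε = 0.33: R = ε·F/W = 0.33 × 408.03 / 20000 m = 6.732e-03 mm/s.
R = 6.732e-03 × 3600 = 24.2 mm/hr.
Over 4.3 h: total = 24.2 × 4.3 = 104.06 ≈ 104 mm.

R ≈ 24.2 mm/hr; total ≈ 104 mm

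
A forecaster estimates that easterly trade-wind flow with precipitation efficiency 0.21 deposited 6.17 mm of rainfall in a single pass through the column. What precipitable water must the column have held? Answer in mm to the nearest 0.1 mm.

PW = rainfall / ε = 6.17 / 0.21 = 29.4 mm.

PW ≈ 29.4 mm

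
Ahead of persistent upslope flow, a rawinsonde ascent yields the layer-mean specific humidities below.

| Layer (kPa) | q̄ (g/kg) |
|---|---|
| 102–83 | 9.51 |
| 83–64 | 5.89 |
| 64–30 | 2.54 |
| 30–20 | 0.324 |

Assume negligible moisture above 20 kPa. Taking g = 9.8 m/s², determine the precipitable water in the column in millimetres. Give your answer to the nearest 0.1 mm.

Precipitable water is the column-integrated vapour mass per unit area: PW = (1/g) Σ q̄ Δp, with q in kg/kg and Δp in Pa (1 kg/m² of water = 1 mm).
Layer 102–83 kPa: Δp = 190 hPa = 19000 Pa, q̄ = 0.00951 kg/kg → 0.00951 × 19000 / 9.8 = 18.44 mm
Layer 83–64 kPa: Δp = 190 hPa = 19000 Pa, q̄ = 0.00589 kg/kg → 0.00589 × 19000 / 9.8 = 11.42 mm
Layer 64–30 kPa: Δp = 340 hPa = 34000 Pa, q̄ = 0.00254 kg/kg → 0.00254 × 34000 / 9.8 = 8.81 mm
Layer 30–20 kPa: Δp = 100 hPa = 10000 Pa, q̄ = 0.000324 kg/kg → 0.000324 × 10000 / 9.8 = 0.33 mm
PW = 18.44 + 11.42 + 8.81 + 0.33 = 39.00 ≈ 39.0 mm.

PW ≈ 39.0 mm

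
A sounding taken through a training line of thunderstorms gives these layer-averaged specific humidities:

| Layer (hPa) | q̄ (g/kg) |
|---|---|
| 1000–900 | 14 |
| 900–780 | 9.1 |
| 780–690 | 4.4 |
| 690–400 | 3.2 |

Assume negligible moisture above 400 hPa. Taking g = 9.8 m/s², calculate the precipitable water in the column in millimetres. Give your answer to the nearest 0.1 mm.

Precipitable water is the column-integrated vapour mass per unit area: PW = (1/g) Σ q̄ Δp, with q in kg/kg and Δp in Pa (1 kg/m² of water = 1 mm).
Layer 1000–900 hPa: Δp = 100 hPa = 10000 Pa, q̄ = 0.014 kg/kg → 0.014 × 10000 / 9.8 = 14.29 mm
Layer 900–780 hPa: Δp = 120 hPa = 12000 Pa, q̄ = 0.0091 kg/kg → 0.0091 × 12000 / 9.8 = 11.14 mm
Layer 780–690 hPa: Δp = 90 hPa = 9000 Pa, q̄ = 0.0044 kg/kg → 0.0044 × 9000 / 9.8 = 4.04 mm
Layer 690–400 hPa: Δp = 290 hPa = 29000 Pa, q̄ = 0.0032 kg/kg → 0.0032 × 29000 / 9.8 = 9.47 mm
PW = 14.29 + 11.14 + 4.04 + 9.47 = 38.94 ≈ 38.9 mm.

PW ≈ 38.9 mm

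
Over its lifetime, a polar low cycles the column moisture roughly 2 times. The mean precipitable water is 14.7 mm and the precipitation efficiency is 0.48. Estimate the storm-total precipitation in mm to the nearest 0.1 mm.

Each cycle deposits ε × PW = 0.48 × 14.7 = 7.056 mm.
Over 2 cycles: 2 × 7.056 = 14.1 mm.

precipitation ≈ 14.1 mm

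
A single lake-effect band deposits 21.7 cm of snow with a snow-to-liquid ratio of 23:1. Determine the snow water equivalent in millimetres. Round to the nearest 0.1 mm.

SWE ≈ 9.4 mm

SWE = snow depth / ratio = 21.7 cm / 23 = 0.943 cm = 9.4 mm.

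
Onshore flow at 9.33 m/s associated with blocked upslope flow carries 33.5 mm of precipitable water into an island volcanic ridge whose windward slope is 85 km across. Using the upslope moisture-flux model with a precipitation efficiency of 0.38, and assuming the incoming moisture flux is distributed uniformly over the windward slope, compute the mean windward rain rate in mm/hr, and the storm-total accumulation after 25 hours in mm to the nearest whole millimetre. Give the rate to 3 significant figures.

Incoming column moisture flux per unit ridge length: F = V × PW = 9.33 × 33.5 = 312.555 mm·m/s.
Spread over the 85 km slope with efficiency ε = 0.38: R = ε·F/W = 0.38 × 312.555 / 85000 m = 1.397e-03 mm/s.
R = 1.397e-03 × 3600 = 5.03 mm/hr.
Over 25 h: total = 5.03 × 25 = 125.75 ≈ 126 mm.

R ≈ 5.03 mm/hr; total ≈ 126 mm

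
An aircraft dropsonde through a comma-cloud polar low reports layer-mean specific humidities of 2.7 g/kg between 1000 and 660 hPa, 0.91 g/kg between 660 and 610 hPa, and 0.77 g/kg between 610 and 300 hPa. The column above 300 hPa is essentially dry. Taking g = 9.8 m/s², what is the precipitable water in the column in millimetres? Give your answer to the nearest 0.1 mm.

Precipitable water is the column-integrated vapour mass per unit area: PW = (1/g) Σ q̄ Δp, with q in kg/kg and Δp in Pa (1 kg/m² of water = 1 mm).
Layer 1000–660 hPa: Δp = 340 hPa = 34000 Pa, q̄ = 0.0027 kg/kg → 0.0027 × 34000 / 9.8 = 9.37 mm
Layer 660–610 hPa: Δp = 50 hPa = 5000 Pa, q̄ = 0.00091 kg/kg → 0.00091 × 5000 / 9.8 = 0.46 mm
Layer 610–300 hPa: Δp = 310 hPa = 31000 Pa, q̄ = 0.00077 kg/kg → 0.00077 × 31000 / 9.8 = 2.44 mm
PW = 9.37 + 0.46 + 2.44 = 12.27 ≈ 12.3 mm.

PW ≈ 12.3 mm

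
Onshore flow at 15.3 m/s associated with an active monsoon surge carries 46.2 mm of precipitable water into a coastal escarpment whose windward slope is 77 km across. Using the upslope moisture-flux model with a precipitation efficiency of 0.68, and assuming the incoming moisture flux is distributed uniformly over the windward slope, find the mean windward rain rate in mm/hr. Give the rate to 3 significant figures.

Incoming column moisture flux per unit ridge length: F = V × PW = 15.3 × 46.2 = 706.86 mm·m/s.
Spread over the 77 km slope with efficiency ε = 0.68: R = ε·F/W = 0.68 × 706.86 / 77000 m = 6.242e-03 mm/s.
R = 6.242e-03 × 3600 = 22.5 mm/hr.

R ≈ 22.5 mm/hr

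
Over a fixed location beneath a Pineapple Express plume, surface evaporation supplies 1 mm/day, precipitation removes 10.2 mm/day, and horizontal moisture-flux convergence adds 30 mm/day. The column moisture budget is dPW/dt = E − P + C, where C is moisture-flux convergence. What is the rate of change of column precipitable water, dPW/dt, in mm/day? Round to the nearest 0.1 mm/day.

dPW/dt ≈ 20.8 mm/day

dPW/dt = E − P + C = 1 − 10.2 + (30) = 20.8 mm/day.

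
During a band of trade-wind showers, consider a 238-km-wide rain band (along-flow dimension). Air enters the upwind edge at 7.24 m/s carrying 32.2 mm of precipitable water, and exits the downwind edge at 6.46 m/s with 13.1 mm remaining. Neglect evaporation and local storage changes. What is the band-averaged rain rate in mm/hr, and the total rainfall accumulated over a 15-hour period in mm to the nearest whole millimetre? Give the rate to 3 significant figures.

Column moisture flux per unit crosswind length is F = V × PW.
Inflow: F_in = 7.24 × 32.2 = 233.128 mm·m/s
Outflow: F_out = 6.46 × 13.1 = 84.626 mm·m/s
Steady-state rate R = (F_in − F_out)/L = (233.128 − 84.626) / 238000 m = 6.240e-04 mm/s.
R = 6.240e-04 × 3600 = 2.25 mm/hr.
Over 15 h: total = 2.25 × 15 = 33.75 ≈ 34 mm.

R ≈ 2.25 mm/hr; total ≈ 34 mm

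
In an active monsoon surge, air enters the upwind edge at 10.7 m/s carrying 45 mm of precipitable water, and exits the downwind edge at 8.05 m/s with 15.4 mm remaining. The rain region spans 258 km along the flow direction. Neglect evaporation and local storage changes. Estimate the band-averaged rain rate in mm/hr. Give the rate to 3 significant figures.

R ≈ 4.99 mm/hr

Column moisture flux per unit crosswind length is F = V × PW.
Inflow: F_in = 10.7 × 45 = 481.5 mm·m/s
Outflow: F_out = 8.05 × 15.4 = 123.97 mm·m/s
Steady-state rate R = (F_in − F_out)/L = (481.5 − 123.97) / 258000 m = 1.386e-03 mm/s.
R = 1.386e-03 × 3600 = 4.99 mm/hr.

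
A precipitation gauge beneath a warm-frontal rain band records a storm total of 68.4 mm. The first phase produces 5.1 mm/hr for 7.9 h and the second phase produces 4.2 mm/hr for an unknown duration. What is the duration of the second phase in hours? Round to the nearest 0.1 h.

duration ≈ 6.7 h

Known phases: 5.1 × 7.9 = 40.29 mm.
Remaining depth = 68.4 − 40.29 = 28.11 mm.
Duration = 28.11 / 4.2 = 6.7 h.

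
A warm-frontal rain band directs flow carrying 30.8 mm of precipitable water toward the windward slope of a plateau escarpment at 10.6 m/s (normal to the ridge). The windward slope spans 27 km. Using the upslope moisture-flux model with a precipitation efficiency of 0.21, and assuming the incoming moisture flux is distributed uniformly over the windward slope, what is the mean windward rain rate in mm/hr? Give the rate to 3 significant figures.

Incoming column moisture flux per unit ridge length: F = V × PW = 10.6 × 30.8 = 326.48 mm·m/s.
Spread over the 27 km slope with efficiency ε = 0.21: R = ε·F/W = 0.21 × 326.48 / 27000 m = 2.539e-03 mm/s.
R = 2.539e-03 × 3600 = 9.14 mm/hr.

R ≈ 9.14 mm/hr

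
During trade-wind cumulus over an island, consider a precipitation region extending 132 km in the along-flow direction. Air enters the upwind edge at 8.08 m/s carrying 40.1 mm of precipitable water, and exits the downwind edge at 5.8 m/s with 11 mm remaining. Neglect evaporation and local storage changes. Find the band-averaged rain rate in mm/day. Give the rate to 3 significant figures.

Column moisture flux per unit crosswind length is F = V × PW.
Inflow: F_in = 8.08 × 40.1 = 324.008 mm·m/s
Outflow: F_out = 5.8 × 11 = 63.8 mm·m/s
Steady-state rate R = (F_in − F_out)/L = (324.008 − 63.8) / 132000 m = 1.971e-03 mm/s.
R = 1.971e-03 × 3600 × 24 = 170 mm/day.

R ≈ 170 mm/day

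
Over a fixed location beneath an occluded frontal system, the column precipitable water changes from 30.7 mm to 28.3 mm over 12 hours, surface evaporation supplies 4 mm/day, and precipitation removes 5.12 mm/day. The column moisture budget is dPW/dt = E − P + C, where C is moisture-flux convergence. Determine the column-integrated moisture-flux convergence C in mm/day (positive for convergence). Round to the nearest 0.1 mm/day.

dPW/dt = (28.3 − 30.7) mm / (12/24 day) = -4.800 mm/day.
C = dPW/dt − E + P = (-4.800) − 4 + 5.12 = -3.7 mm/day.

C ≈ -3.7 mm/day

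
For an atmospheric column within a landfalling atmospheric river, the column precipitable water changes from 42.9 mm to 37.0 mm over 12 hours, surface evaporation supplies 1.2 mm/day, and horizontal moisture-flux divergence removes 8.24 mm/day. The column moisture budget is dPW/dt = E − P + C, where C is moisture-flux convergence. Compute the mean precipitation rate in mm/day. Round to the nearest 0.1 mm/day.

P ≈ 4.8 mm/day

dPW/dt = (37.0 − 42.9) mm / (12/24 day) = -11.800 mm/day.
P = E + C − dPW/dt = 1.2 + (-8.24) − (-11.800) = 4.8 mm/day.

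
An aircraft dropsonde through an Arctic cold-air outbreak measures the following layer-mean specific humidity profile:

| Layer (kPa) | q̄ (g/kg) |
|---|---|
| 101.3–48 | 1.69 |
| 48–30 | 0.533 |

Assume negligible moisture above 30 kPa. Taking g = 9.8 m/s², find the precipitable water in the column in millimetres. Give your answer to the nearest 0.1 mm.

Precipitable water is the column-integrated vapour mass per unit area: PW = (1/g) Σ q̄ Δp, with q in kg/kg and Δp in Pa (1 kg/m² of water = 1 mm).
Layer 101.3–48 kPa: Δp = 533 hPa = 53300 Pa, q̄ = 0.00169 kg/kg → 0.00169 × 53300 / 9.8 = 9.19 mm
Layer 48–30 kPa: Δp = 180 hPa = 18000 Pa, q̄ = 0.000533 kg/kg → 0.000533 × 18000 / 9.8 = 0.98 mm
PW = 9.19 + 0.98 = 10.17 ≈ 10.2 mm.

PW ≈ 10.2 mm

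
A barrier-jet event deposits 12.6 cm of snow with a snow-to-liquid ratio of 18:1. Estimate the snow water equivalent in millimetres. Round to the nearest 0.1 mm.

SWE = snow depth / ratio = 12.6 cm / 18 = 0.700 cm = 7.0 mm.

SWE ≈ 7.0 mm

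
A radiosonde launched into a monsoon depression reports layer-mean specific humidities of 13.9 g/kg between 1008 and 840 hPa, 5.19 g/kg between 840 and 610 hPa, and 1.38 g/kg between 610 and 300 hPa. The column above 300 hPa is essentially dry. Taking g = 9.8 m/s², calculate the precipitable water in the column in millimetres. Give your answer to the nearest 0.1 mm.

Precipitable water is the column-integrated vapour mass per unit area: PW = (1/g) Σ q̄ Δp, with q in kg/kg and Δp in Pa (1 kg/m² of water = 1 mm).
Layer 1008–840 hPa: Δp = 168 hPa = 16800 Pa, q̄ = 0.0139 kg/kg → 0.0139 × 16800 / 9.8 = 23.83 mm
Layer 840–610 hPa: Δp = 230 hPa = 23000 Pa, q̄ = 0.00519 kg/kg → 0.00519 × 23000 / 9.8 = 12.18 mm
Layer 610–300 hPa: Δp = 310 hPa = 31000 Pa, q̄ = 0.00138 kg/kg → 0.00138 × 31000 / 9.8 = 4.37 mm
PW = 23.83 + 12.18 + 4.37 = 40.38 ≈ 40.4 mm.

PW ≈ 40.4 mm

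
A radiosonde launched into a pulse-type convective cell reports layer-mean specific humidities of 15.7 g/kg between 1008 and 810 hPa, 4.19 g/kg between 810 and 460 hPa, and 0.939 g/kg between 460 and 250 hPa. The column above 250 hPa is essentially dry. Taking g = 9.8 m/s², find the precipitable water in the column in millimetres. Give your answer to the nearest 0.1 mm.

Precipitable water is the column-integrated vapour mass per unit area: PW = (1/g) Σ q̄ Δp, with q in kg/kg and Δp in Pa (1 kg/m² of water = 1 mm).
Layer 1008–810 hPa: Δp = 198 hPa = 19800 Pa, q̄ = 0.0157 kg/kg → 0.0157 × 19800 / 9.8 = 31.72 mm
Layer 810–460 hPa: Δp = 350 hPa = 35000 Pa, q̄ = 0.00419 kg/kg → 0.00419 × 35000 / 9.8 = 14.96 mm
Layer 460–250 hPa: Δp = 210 hPa = 21000 Pa, q̄ = 0.000939 kg/kg → 0.000939 × 21000 / 9.8 = 2.01 mm
PW = 31.72 + 14.96 + 2.01 = 48.69 ≈ 48.7 mm.

PW ≈ 48.7 mm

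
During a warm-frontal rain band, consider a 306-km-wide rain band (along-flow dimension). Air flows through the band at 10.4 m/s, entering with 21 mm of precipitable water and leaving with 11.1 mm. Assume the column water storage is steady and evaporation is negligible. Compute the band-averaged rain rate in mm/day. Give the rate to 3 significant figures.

R ≈ 29.1 mm/day

Column moisture flux per unit crosswind length is F = V × PW.
Inflow: F_in = 10.4 × 21 = 218.4 mm·m/s
Outflow: F_out = 10.4 × 11.1 = 115.44 mm·m/s
Steady-state rate R = (F_in − F_out)/L = (218.4 − 115.44) / 306000 m = 3.365e-04 mm/s.
R = 3.365e-04 × 3600 × 24 = 29.1 mm/day.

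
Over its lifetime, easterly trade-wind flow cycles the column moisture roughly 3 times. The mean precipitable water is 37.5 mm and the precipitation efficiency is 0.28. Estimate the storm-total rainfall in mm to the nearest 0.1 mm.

Each cycle deposits ε × PW = 0.28 × 37.5 = 10.5 mm.
Over 3 cycles: 3 × 10.5 = 31.5 mm.

rainfall ≈ 31.5 mm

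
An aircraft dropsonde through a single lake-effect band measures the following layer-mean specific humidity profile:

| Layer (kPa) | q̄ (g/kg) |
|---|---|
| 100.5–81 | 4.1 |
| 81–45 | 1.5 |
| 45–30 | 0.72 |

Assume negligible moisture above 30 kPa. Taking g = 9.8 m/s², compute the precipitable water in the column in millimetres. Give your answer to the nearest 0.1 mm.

PW ≈ 14.8 mm

Precipitable water is the column-integrated vapour mass per unit area: PW = (1/g) Σ q̄ Δp, with q in kg/kg and Δp in Pa (1 kg/m² of water = 1 mm).
Layer 100.5–81 kPa: Δp = 195 hPa = 19500 Pa, q̄ = 0.0041 kg/kg → 0.0041 × 19500 / 9.8 = 8.16 mm
Layer 81–45 kPa: Δp = 360 hPa = 36000 Pa, q̄ = 0.0015 kg/kg → 0.0015 × 36000 / 9.8 = 5.51 mm
Layer 45–30 kPa: Δp = 150 hPa = 15000 Pa, q̄ = 0.00072 kg/kg → 0.00072 × 15000 / 9.8 = 1.10 mm
PW = 8.16 + 5.51 + 1.10 = 14.77 ≈ 14.8 mm.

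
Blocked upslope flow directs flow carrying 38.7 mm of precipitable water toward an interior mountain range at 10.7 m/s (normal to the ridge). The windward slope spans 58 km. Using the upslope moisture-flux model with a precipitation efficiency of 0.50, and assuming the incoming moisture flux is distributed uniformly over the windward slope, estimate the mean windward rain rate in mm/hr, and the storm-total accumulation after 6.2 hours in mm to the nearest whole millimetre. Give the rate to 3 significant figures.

Incoming column moisture flux per unit ridge length: F = V × PW = 10.7 × 38.7 = 414.09 mm·m/s.
Spread over the 58 km slope with efficiency ε = 0.50: R = ε·F/W = 0.50 × 414.09 / 58000 m = 3.570e-03 mm/s.
R = 3.570e-03 × 3600 = 12.9 mm/hr.
Over 6.2 h: total = 12.9 × 6.2 = 79.98 ≈ 80 mm.

R ≈ 12.9 mm/hr; total ≈ 80 mm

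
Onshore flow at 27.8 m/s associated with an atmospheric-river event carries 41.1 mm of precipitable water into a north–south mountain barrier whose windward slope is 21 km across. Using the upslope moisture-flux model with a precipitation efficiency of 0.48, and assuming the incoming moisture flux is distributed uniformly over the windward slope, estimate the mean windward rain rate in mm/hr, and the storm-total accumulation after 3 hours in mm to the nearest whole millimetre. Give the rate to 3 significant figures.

R ≈ 94.0 mm/hr; total ≈ 282 mm

Incoming column moisture flux per unit ridge length: F = V × PW = 27.8 × 41.1 = 1142.58 mm·m/s.
Spread over the 21 km slope with efficiency ε = 0.48: R = ε·F/W = 0.48 × 1142.58 / 21000 m = 2.612e-02 mm/s.
R = 2.612e-02 × 3600 = 94.0 mm/hr.
Over 3 h: total = 94.0 × 3 = 282 mm.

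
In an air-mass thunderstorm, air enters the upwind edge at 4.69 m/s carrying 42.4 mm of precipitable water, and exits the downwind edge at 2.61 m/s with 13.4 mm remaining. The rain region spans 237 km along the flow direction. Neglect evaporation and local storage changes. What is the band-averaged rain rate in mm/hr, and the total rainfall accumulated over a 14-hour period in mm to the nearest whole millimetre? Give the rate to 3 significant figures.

R ≈ 2.49 mm/hr; total ≈ 35 mm

Column moisture flux per unit crosswind length is F = V × PW.
Inflow: F_in = 4.69 × 42.4 = 198.856 mm·m/s
Outflow: F_out = 2.61 × 13.4 = 34.974 mm·m/s
Steady-state rate R = (F_in − F_out)/L = (198.856 − 34.974) / 237000 m = 6.915e-04 mm/s.
R = 6.915e-04 × 3600 = 2.49 mm/hr.
Over 14 h: total = 2.49 × 14 = 34.86 ≈ 35 mm.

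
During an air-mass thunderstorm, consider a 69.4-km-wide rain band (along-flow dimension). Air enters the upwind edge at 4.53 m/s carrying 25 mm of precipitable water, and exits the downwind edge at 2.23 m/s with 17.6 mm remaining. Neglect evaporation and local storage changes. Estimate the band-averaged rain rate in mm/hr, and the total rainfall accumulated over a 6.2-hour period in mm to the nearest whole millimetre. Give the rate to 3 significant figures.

R ≈ 3.84 mm/hr; total ≈ 24 mm

Column moisture flux per unit crosswind length is F = V × PW.
Inflow: F_in = 4.53 × 25 = 113.25 mm·m/s
Outflow: F_out = 2.23 × 17.6 = 39.248 mm·m/s
Steady-state rate R = (F_in − F_out)/L = (113.25 − 39.248) / 69400 m = 1.066e-03 mm/s.
R = 1.066e-03 × 3600 = 3.84 mm/hr.
Over 6.2 h: total = 3.84 × 6.2 = 23.808 ≈ 24 mm.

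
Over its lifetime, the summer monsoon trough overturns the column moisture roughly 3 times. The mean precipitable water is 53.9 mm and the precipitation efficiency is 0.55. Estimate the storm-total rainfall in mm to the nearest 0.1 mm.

rainfall ≈ 88.9 mm

Each cycle deposits ε × PW = 0.55 × 53.9 = 29.645 mm.
Over 3 cycles: 3 × 29.645 = 88.9 mm.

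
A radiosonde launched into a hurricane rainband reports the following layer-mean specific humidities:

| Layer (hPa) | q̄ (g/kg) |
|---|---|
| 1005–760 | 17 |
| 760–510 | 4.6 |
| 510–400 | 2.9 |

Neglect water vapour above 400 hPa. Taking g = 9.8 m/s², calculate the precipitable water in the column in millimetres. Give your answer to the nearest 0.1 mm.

PW ≈ 57.5 mm

Precipitable water is the column-integrated vapour mass per unit area: PW = (1/g) Σ q̄ Δp, with q in kg/kg and Δp in Pa (1 kg/m² of water = 1 mm).
Layer 1005–760 hPa: Δp = 245 hPa = 24500 Pa, q̄ = 0.017 kg/kg → 0.017 × 24500 / 9.8 = 42.50 mm
Layer 760–510 hPa: Δp = 250 hPa = 25000 Pa, q̄ = 0.0046 kg/kg → 0.0046 × 25000 / 9.8 = 11.73 mm
Layer 510–400 hPa: Δp = 110 hPa = 11000 Pa, q̄ = 0.0029 kg/kg → 0.0029 × 11000 / 9.8 = 3.26 mm
PW = 42.50 + 11.73 + 3.26 = 57.49 ≈ 57.5 mm.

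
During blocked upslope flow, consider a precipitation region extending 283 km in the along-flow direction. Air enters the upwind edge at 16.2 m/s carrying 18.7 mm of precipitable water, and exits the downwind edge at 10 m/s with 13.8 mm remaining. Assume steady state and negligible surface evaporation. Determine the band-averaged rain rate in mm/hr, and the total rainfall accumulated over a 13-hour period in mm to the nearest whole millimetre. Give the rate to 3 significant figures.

Column moisture flux per unit crosswind length is F = V × PW.
Inflow: F_in = 16.2 × 18.7 = 302.94 mm·m/s
Outflow: F_out = 10 × 13.8 = 138 mm·m/s
Steady-state rate R = (F_in − F_out)/L = (302.94 − 138) / 283000 m = 5.828e-04 mm/s.
R = 5.828e-04 × 3600 = 2.10 mm/hr.
Over 13 h: total = 2.10 × 13 = 27.3 ≈ 27 mm.

R ≈ 2.10 mm/hr; total ≈ 27 mm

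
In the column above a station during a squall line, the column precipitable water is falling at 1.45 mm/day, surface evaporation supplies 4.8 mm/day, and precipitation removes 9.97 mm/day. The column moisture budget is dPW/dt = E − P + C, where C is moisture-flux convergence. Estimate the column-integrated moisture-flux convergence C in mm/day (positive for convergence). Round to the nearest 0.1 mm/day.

C ≈ 3.7 mm/day

dPW/dt = -1.45 mm/day.
C = dPW/dt − E + P = (-1.45) − 4.8 + 9.97 = 3.7 mm/day.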